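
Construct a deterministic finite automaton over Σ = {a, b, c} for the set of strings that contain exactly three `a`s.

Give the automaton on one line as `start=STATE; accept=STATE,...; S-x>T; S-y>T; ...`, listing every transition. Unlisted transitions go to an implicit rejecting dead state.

start=q0; accept=q3; q0-a>q1; q0-b>q0; q0-c>q0; q1-a>q2; q1-b>q1; q1-c>q1; q2-a>q3; q2-b>q2; q2-c>q2; q3-a>q4; q3-b>q3; q3-c>q3; q4-a>q4; q4-b>q4; q4-c>q4

Only the number of `a`s matters, and only up to 4. Make a chain q0 → q1 → q2 → q3 → q4 advanced by each `a` (with q4 absorbing); every other symbol self-loops. The accepting set is {q3}.
        a   b   c  
>  q0   q1  q0  q0 
   q1   q2  q1  q1 
   q2   q3  q2  q2 
 * q3   q4  q3  q3 
   q4   q4  q4  q4 
(> = start, * = accepting)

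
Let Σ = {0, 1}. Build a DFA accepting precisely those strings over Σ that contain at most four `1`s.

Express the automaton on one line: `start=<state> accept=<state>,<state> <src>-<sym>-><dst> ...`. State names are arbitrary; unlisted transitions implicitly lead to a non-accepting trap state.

Count `1`s, saturating at 5: states s0 through s4 mean 0 through 4 `1`s seen; s5 means more than 4. Each `1` increments (capped at s5); other symbols loop. Accept from {s0, s1, s2, s3, s4}.
6 states suffice.
        0   1  
>* s0   s0  s1 
 * s1   s1  s2 
 * s2   s2  s3 
 * s3   s3  s4 
 * s4   s4  s5 
   s5   s5  s5 
(> = start, * = accepting)

start=s0 accept=s0,s1,s2,s3,s4 s0-0->s0 s0-1->s1 s1-0->s1 s1-1->s2 s2-0->s2 s2-1->s3 s3-0->s3 s3-1->s4 s4-0->s4 s4-1->s5 s5-0->s5 s5-1->s5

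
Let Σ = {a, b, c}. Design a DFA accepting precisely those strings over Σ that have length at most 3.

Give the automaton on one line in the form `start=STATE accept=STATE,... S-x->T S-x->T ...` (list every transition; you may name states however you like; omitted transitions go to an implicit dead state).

start=q0 accept=q0,q1,q2,q3 q0-a->q1 q0-b->q1 q0-c->q1 q1-a->q2 q1-b->q2 q1-c->q2 q2-a->q3 q2-b->q3 q2-c->q3 q3-a->q4 q3-b->q4 q3-c->q4 q4-a->q4 q4-b->q4 q4-c->q4

We only need to distinguish lengths 0, 1, …, 3, and '>3'. Chain q0 → q1 → q2 → q3 → q4 on every symbol, with q4 looping. Accepting states: {q0, q1, q2, q3}.
        a   b   c  
>* q0   q1  q1  q1 
 * q1   q2  q2  q2 
 * q2   q3  q3  q3 
 * q3   q4  q4  q4 
   q4   q4  q4  q4 
(> = start, * = accepting)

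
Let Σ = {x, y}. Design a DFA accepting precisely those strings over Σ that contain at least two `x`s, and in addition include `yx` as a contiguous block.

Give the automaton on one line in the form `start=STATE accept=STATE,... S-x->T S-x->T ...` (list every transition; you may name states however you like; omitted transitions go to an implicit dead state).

Build one automaton per condition and run them in lockstep. One (4 states) tracks the count of `x`s, saturating at 3; the other (3 states) tracks whether and how much of `yx` has been seen. Each combined state is a pair, one component from each; accept when both components accept. Minimizing collapses redundant product states.
With 5 states:
        x   y  
>  s0   s1  s2 
   s1   s1  s3 
   s2   s3  s2 
   s3   s4  s3 
 * s4   s4  s4 
(> = start, * = accepting)

start=s0 accept=s4 s0-x->s1 s0-y->s2 s1-x->s1 s1-y->s3 s2-x->s3 s2-y->s2 s3-x->s4 s3-y->s3 s4-x->s4 s4-y->s4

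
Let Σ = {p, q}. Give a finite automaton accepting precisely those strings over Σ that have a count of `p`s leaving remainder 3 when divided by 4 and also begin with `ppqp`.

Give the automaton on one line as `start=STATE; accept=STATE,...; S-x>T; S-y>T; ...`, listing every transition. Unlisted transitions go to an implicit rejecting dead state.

start=S0; accept=S5; S0-p>S1; S0-q>S2; S1-p>S3; S1-q>S2; S2-p>S2; S2-q>S2; S3-p>S2; S3-q>S4; S4-p>S5; S4-q>S2; S5-p>S6; S5-q>S5; S6-p>S7; S6-q>S6; S7-p>S8; S7-q>S7; S8-p>S5; S8-q>S8

Run two small machines in parallel and take their product. One (4 states) tracks the count of `p`s modulo 4; the other (6 states) tracks whether the input so far still matches the prefix `ppqp`. Each combined state is a pair, one component from each; accept when both components accept. Minimizing collapses redundant product states.
With 9 states:
        p   q  
>  S0   S1  S2 
   S1   S3  S2 
   S2   S2  S2 
   S3   S2  S4 
   S4   S5  S2 
 * S5   S6  S5 
   S6   S7  S6 
   S7   S8  S7 
   S8   S5  S8 
(> = start, * = accepting)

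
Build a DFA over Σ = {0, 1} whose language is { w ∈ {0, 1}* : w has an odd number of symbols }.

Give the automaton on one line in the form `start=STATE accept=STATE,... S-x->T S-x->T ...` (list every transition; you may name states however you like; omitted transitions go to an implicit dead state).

Count input length modulo 2: every symbol advances one step around the cycle q0 → q1 → q0. Accept at q1.
2 states suffice.
        0   1  
>  q0   q1  q1 
 * q1   q0  q0 
(> = start, * = accepting)

start=q0 accept=q1 q0-0->q1 q0-1->q1 q1-0->q0 q1-1->q0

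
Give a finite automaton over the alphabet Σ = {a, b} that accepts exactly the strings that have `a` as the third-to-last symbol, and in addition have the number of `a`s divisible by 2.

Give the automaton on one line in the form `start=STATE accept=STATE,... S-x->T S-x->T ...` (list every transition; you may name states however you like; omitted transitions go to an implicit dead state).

start=S0 accept=S5,S6,S8,S9 S0-a->S1 S0-b->S0 S1-a->S2 S1-b->S3 S2-a->S4 S2-b->S5 S3-a->S6 S3-b->S7 S4-a->S8 S4-b->S3 S5-a->S1 S5-b->S9 S6-a->S4 S6-b->S10 S7-a->S11 S7-b->S7 S8-a->S4 S8-b->S5 S9-a->S1 S9-b->S0 S10-a->S1 S10-b->S9 S11-a->S4 S11-b->S10

Handle the two conditions separately and then intersect. The first has 15 states tracking the last 3 symbols read; the second has 2 states tracking the count of `a`s modulo 2. A product state is a pair (one from each), accepting exactly when both do. After merging equivalent states the machine shrinks.
With 12 states:
          a    b  
>  S0     S1   S0 
   S1     S2   S3 
   S2     S4   S5 
   S3     S6   S7 
   S4     S8   S3 
 * S5     S1   S9 
 * S6     S4  S10 
   S7    S11   S7 
 * S8     S4   S5 
 * S9     S1   S0 
   S10    S1   S9 
   S11    S4  S10 
(> = start, * = accepting)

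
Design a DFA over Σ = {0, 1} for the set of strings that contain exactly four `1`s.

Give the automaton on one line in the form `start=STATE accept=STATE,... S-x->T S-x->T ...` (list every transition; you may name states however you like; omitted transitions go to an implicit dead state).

start=q0 accept=q4 q0-0->q0 q0-1->q1 q1-0->q1 q1-1->q2 q2-0->q2 q2-1->q3 q3-0->q3 q3-1->q4 q4-0->q4 q4-1->q5 q5-0->q5 q5-1->q5

Only the number of `1`s matters, and only up to 5. Make a chain q0 → q1 → q2 → q3 → q4 → q5 advanced by each `1` (with q5 absorbing); every other symbol self-loops. The accepting set is {q4}.
        0   1  
>  q0   q0  q1 
   q1   q1  q2 
   q2   q2  q3 
   q3   q3  q4 
 * q4   q4  q5 
   q5   q5  q5 
(> = start, * = accepting)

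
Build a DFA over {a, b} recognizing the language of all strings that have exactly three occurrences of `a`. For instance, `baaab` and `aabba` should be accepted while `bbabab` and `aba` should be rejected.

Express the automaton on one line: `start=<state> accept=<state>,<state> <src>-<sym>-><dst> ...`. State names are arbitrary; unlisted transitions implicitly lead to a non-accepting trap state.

Only the number of `a`s matters, and only up to 4. Make a chain q0 → q1 → q2 → q3 → q4 advanced by each `a` (with q4 absorbing); every other symbol self-loops. The accepting set is {q3}.
        a   b  
>  q0   q1  q0 
   q1   q2  q1 
   q2   q3  q2 
 * q3   q4  q3 
   q4   q4  q4 
(> = start, * = accepting)

start=q0 accept=q3 q0-a->q1 q0-b->q0 q1-a->q2 q1-b->q1 q2-a->q3 q2-b->q2 q3-a->q4 q3-b->q3 q4-a->q4 q4-b->q4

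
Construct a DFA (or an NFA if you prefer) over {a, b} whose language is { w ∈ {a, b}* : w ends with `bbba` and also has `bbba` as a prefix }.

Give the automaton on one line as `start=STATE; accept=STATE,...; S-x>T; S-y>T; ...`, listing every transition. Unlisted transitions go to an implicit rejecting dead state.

Build one automaton per condition and run them in lockstep. One (5 states) tracks how much of the suffix `bbba` has currently been matched; the other (6 states) tracks whether the input so far still matches the prefix `bbba`. Each combined state is a pair, one component from each; accept when both components accept. After merging equivalent states the machine shrinks.
        a   b  
>  S0   S1  S2 
   S1   S1  S1 
   S2   S1  S3 
   S3   S1  S4 
   S4   S5  S1 
 * S5   S6  S7 
   S6   S6  S7 
   S7   S6  S8 
   S8   S6  S9 
   S9   S5  S9 
(> = start, * = accepting)

start=S0; accept=S5; S0-a>S1; S0-b>S2; S1-a>S1; S1-b>S1; S2-a>S1; S2-b>S3; S3-a>S1; S3-b>S4; S4-a>S5; S4-b>S1; S5-a>S6; S5-b>S7; S6-a>S6; S6-b>S7; S7-a>S6; S7-b>S8; S8-a>S6; S8-b>S9; S9-a>S5; S9-b>S9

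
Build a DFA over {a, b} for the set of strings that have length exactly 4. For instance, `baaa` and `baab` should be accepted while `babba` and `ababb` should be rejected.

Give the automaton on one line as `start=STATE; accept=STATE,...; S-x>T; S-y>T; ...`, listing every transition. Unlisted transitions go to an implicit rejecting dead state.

start=q0; accept=q4; q0-a>q1; q0-b>q1; q1-a>q2; q1-b>q2; q2-a>q3; q2-b>q3; q3-a>q4; q3-b>q4; q4-a>q5; q4-b>q5; q5-a>q5; q5-b>q5

Count input length up to 5: every symbol moves from q0 toward q5, which means 'more than 4' and absorbs. Accept from {q4}.
A 6-state machine:
        a   b  
>  q0   q1  q1 
   q1   q2  q2 
   q2   q3  q3 
   q3   q4  q4 
 * q4   q5  q5 
   q5   q5  q5 
(> = start, * = accepting)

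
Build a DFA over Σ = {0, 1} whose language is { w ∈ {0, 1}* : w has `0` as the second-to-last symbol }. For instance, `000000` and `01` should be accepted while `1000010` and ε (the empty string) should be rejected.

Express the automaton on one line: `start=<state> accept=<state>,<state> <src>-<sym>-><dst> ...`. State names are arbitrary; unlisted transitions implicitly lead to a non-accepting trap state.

start=s0 accept=s3,s4 s0-0->s1 s0-1->s2 s1-0->s3 s1-1->s4 s2-0->s5 s2-1->s6 s3-0->s3 s3-1->s4 s4-0->s5 s4-1->s6 s5-0->s3 s5-1->s4 s6-0->s5 s6-1->s6

Because acceptance depends on a position counted from the end, the machine has to buffer the most recent 2 symbols. Make each state the string of the last up-to-2 symbols read; on input `x` shift the window left and append `x`. Accept when the buffered window has length 2 and begins with `0`.
A 7-state machine:
        0   1  
>  s0   s1  s2 
   s1   s3  s4 
   s2   s5  s6 
 * s3   s3  s4 
 * s4   s5  s6 
   s5   s3  s4 
   s6   s5  s6 
(> = start, * = accepting)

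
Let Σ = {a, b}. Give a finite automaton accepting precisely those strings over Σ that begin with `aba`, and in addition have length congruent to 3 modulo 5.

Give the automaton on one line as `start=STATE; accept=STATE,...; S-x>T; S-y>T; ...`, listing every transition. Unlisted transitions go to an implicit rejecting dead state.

Run two small machines in parallel and take their product. One (5 states) tracks whether the input so far still matches the prefix `aba`; the other (5 states) tracks the input length modulo 5. Each combined state is a pair, one component from each; accept when both components accept. Equivalent product states are then merged.
With 9 states:
        a   b  
>  s0   s1  s2 
   s1   s2  s3 
   s2   s2  s2 
   s3   s4  s2 
 * s4   s5  s5 
   s5   s6  s6 
   s6   s7  s7 
   s7   s8  s8 
   s8   s4  s4 
(> = start, * = accepting)

start=s0; accept=s4; s0-a>s1; s0-b>s2; s1-a>s2; s1-b>s3; s2-a>s2; s2-b>s2; s3-a>s4; s3-b>s2; s4-a>s5; s4-b>s5; s5-a>s6; s5-b>s6; s6-a>s7; s6-b>s7; s7-a>s8; s7-b>s8; s8-a>s4; s8-b>s4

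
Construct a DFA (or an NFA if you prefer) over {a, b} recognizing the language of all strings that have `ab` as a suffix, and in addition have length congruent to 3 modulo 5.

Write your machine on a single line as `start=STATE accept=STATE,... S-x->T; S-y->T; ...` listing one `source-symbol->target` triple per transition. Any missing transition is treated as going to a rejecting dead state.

Handle the two conditions separately and then intersect. One (3 states) tracks how much of the suffix `ab` has currently been matched; the other (5 states) tracks the input length modulo 5. Each combined state is a pair, one component from each; accept when both components accept. Equivalent product states are then merged.
With 7 states:
        a   b  
>  q0   q1  q1 
   q1   q2  q3 
   q2   q4  q5 
   q3   q4  q4 
   q4   q6  q6 
 * q5   q6  q6 
   q6   q0  q0 
(> = start, * = accepting)

start=q0; accept=q5; q0-a->q1; q0-b->q1; q1-a->q2; q1-b->q3; q2-a->q4; q2-b->q5; q3-a->q4; q3-b->q4; q4-a->q6; q4-b->q6; q5-a->q6; q5-b->q6; q6-a->q0; q6-b->q0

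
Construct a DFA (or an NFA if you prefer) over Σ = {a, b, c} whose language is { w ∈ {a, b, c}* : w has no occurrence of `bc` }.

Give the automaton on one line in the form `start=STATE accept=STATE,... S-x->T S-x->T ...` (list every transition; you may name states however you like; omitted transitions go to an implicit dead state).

Track partial matches of the forbidden pattern `bc`. State q2 is a dead state reached once `bc` has occurred; every other state accepts. q0 means no part of `bc` is currently matched.
With 3 states:
        a   b   c  
>* q0   q0  q1  q0 
 * q1   q0  q1  q2 
   q2   q2  q2  q2 
(> = start, * = accepting)

start=q0 accept=q0,q1 q0-a->q0 q0-b->q1 q0-c->q0 q1-a->q0 q1-b->q1 q1-c->q2 q2-a->q2 q2-b->q2 q2-c->q2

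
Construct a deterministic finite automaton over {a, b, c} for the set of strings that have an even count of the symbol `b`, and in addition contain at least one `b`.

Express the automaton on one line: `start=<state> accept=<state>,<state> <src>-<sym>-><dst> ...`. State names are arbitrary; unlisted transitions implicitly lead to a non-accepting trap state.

start=q0 accept=q2 q0-a->q0 q0-b->q1 q0-c->q0 q1-a->q1 q1-b->q2 q1-c->q1 q2-a->q2 q2-b->q1 q2-c->q2

Handle the two conditions separately and then intersect. The first has 2 states tracking the count of `b`s modulo 2; the second has 3 states tracking the count of `b`s, saturating at 2. A product state is a pair (one from each), accepting exactly when both do. After merging equivalent states the machine shrinks.
A 3-state machine:
        a   b   c  
>  q0   q0  q1  q0 
   q1   q1  q2  q1 
 * q2   q2  q1  q2 
(> = start, * = accepting)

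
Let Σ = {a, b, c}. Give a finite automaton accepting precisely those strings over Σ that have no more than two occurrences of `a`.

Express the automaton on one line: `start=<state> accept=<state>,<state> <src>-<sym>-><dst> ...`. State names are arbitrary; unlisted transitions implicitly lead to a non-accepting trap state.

start=S0 accept=S0,S1,S2 S0-a->S1 S0-b->S0 S0-c->S0 S1-a->S2 S1-b->S1 S1-c->S1 S2-a->S3 S2-b->S2 S2-c->S2 S3-a->S3 S3-b->S3 S3-c->S3

Only the number of `a`s matters, and only up to 3. Make a chain S0 → S1 → S2 → S3 advanced by each `a` (with S3 absorbing); every other symbol self-loops. The accepting set is {S0, S1, S2}.
4 states suffice.
        a   b   c  
>* S0   S1  S0  S0 
 * S1   S2  S1  S1 
 * S2   S3  S2  S2 
   S3   S3  S3  S3 
(> = start, * = accepting)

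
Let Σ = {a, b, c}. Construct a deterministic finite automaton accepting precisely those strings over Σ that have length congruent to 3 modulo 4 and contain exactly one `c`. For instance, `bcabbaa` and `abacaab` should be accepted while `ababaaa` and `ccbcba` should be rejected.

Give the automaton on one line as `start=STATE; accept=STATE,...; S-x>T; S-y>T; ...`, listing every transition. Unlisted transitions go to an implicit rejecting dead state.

start=S0; accept=S7; S0-a>S1; S0-b>S1; S0-c>S2; S1-a>S3; S1-b>S3; S1-c>S4; S2-a>S4; S2-b>S4; S2-c>S5; S3-a>S6; S3-b>S6; S3-c>S7; S4-a>S7; S4-b>S7; S4-c>S8; S5-a>S8; S5-b>S8; S5-c>S8; S6-a>S0; S6-b>S0; S6-c>S9; S7-a>S9; S7-b>S9; S7-c>S10; S8-a>S10; S8-b>S10; S8-c>S10; S9-a>S2; S9-b>S2; S9-c>S11; S10-a>S11; S10-b>S11; S10-c>S11; S11-a>S5; S11-b>S5; S11-c>S5

Handle the two conditions separately and then intersect. One (4 states) tracks the input length modulo 4; the other (3 states) tracks the count of `c`s, saturating at 2. Each combined state is a pair, one component from each; accept when both components accept.
With 12 states:
          a    b    c  
>  S0     S1   S1   S2 
   S1     S3   S3   S4 
   S2     S4   S4   S5 
   S3     S6   S6   S7 
   S4     S7   S7   S8 
   S5     S8   S8   S8 
   S6     S0   S0   S9 
 * S7     S9   S9  S10 
   S8    S10  S10  S10 
   S9     S2   S2  S11 
   S10   S11  S11  S11 
   S11    S5   S5   S5 
(> = start, * = accepting)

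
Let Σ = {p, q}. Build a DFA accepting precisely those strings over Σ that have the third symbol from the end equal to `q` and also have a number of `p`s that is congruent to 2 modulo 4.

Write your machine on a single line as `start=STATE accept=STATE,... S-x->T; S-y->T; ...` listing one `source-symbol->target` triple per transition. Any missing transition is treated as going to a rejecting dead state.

Run two small machines in parallel and take their product. One (15 states) tracks the last 3 symbols read; the other (4 states) tracks the count of `p`s modulo 4. Each combined state is a pair, one component from each; accept when both components accept. Equivalent product states are then merged.
A 15-state machine:
          p    q  
>  s0     s1   s2 
   s1     s3   s4 
   s2     s5   s2 
   s3     s6   s7 
   s4     s8   s9 
   s5    s10   s4 
   s6     s0   s6 
   s7     s6  s11 
   s8     s6  s12 
   s9    s13   s9 
 * s10    s6   s7 
   s11    s6  s14 
 * s12    s6  s11 
 * s13    s6  s12 
 * s14    s6  s14 
(> = start, * = accepting)

start=s0; accept=s10,s12,s13,s14; s0-p->s1; s0-q->s2; s1-p->s3; s1-q->s4; s2-p->s5; s2-q->s2; s3-p->s6; s3-q->s7; s4-p->s8; s4-q->s9; s5-p->s10; s5-q->s4; s6-p->s0; s6-q->s6; s7-p->s6; s7-q->s11; s8-p->s6; s8-q->s12; s9-p->s13; s9-q->s9; s10-p->s6; s10-q->s7; s11-p->s6; s11-q->s14; s12-p->s6; s12-q->s11; s13-p->s6; s13-q->s12; s14-p->s6; s14-q->s14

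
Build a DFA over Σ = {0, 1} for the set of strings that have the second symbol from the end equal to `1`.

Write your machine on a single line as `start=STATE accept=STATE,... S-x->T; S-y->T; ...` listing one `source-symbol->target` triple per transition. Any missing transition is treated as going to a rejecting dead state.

Because acceptance depends on a position counted from the end, the machine has to buffer the most recent 2 symbols. Make each state the string of the last up-to-2 symbols read; on input `x` shift the window left and append `x`. Accept when the buffered window has length 2 and begins with `1`.
A 7-state machine:
        0   1  
>  q0   q1  q2 
   q1   q3  q4 
   q2   q5  q6 
   q3   q3  q4 
   q4   q5  q6 
 * q5   q3  q4 
 * q6   q5  q6 
(> = start, * = accepting)

start=q0; accept=q5,q6; q0-0->q1; q0-1->q2; q1-0->q3; q1-1->q4; q2-0->q5; q2-1->q6; q3-0->q3; q3-1->q4; q4-0->q5; q4-1->q6; q5-0->q3; q5-1->q4; q6-0->q5; q6-1->q6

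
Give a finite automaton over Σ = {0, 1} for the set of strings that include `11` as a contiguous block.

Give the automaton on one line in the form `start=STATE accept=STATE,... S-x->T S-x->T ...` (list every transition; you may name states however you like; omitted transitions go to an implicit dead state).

States q0..q1 record the length of the longest prefix of `11` that matches the current input suffix. Reaching q2 means `11` has been seen, and we stay there forever. Accept from q2.
A 3-state machine:
        0   1  
>  q0   q0  q1 
   q1   q0  q2 
 * q2   q2  q2 
(> = start, * = accepting)

start=q0 accept=q2 q0-0->q0 q0-1->q1 q1-0->q0 q1-1->q2 q2-0->q2 q2-1->q2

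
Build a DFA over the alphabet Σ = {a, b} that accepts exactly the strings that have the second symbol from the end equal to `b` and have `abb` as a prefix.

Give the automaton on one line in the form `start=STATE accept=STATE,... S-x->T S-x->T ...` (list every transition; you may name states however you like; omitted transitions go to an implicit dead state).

Run two small machines in parallel and take their product. One (7 states) tracks the last 2 symbols read; the other (5 states) tracks whether the input so far still matches the prefix `abb`. Each combined state is a pair, one component from each; accept when both components accept. Equivalent product states are then merged.
8 states suffice.
        a   b  
>  q0   q1  q2 
   q1   q2  q3 
   q2   q2  q2 
   q3   q2  q4 
 * q4   q5  q4 
 * q5   q6  q7 
   q6   q6  q7 
   q7   q5  q4 
(> = start, * = accepting)

start=q0 accept=q4,q5 q0-a->q1 q0-b->q2 q1-a->q2 q1-b->q3 q2-a->q2 q2-b->q2 q3-a->q2 q3-b->q4 q4-a->q5 q4-b->q4 q5-a->q6 q5-b->q7 q6-a->q6 q6-b->q7 q7-a->q5 q7-b->q4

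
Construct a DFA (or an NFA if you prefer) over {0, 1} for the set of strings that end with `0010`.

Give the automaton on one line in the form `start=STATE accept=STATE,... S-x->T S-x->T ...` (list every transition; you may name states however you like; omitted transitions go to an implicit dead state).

Let each state record the length of the longest suffix of the input read so far that is also a prefix of `0010`. q1 means the last symbol is `0`; q2 means the last 2 symbols are `00`; q3 means the last 3 symbols are `001`; q4 means the last 4 symbols are `0010`. Accept only at q4, where the string currently ends in `0010`.
A 5-state machine:
        0   1  
>  q0   q1  q0 
   q1   q2  q0 
   q2   q2  q3 
   q3   q4  q0 
 * q4   q2  q0 
(> = start, * = accepting)

start=q0 accept=q4 q0-0->q1 q0-1->q0 q1-0->q2 q1-1->q0 q2-0->q2 q2-1->q3 q3-0->q4 q3-1->q0 q4-0->q2 q4-1->q0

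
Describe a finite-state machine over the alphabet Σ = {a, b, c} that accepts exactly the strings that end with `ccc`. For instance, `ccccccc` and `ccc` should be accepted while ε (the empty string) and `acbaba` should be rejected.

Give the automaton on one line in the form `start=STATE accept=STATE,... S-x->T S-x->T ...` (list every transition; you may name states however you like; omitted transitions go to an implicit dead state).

start=S0 accept=S3 S0-a->S0 S0-b->S0 S0-c->S1 S1-a->S0 S1-b->S0 S1-c->S2 S2-a->S0 S2-b->S0 S2-c->S3 S3-a->S0 S3-b->S0 S3-c->S3

Remember how much of `ccc` the current input suffix matches. State S0 means no match yet; S1 means the last symbol is `c`; S2 means the last 2 symbols are `cc`; S3 means the last 3 symbols are `ccc`. Only S3 accepts. On a mismatch, fall back to the longest proper suffix that is still a prefix of `ccc`.
4 states suffice.
        a   b   c  
>  S0   S0  S0  S1 
   S1   S0  S0  S2 
   S2   S0  S0  S3 
 * S3   S0  S0  S3 
(> = start, * = accepting)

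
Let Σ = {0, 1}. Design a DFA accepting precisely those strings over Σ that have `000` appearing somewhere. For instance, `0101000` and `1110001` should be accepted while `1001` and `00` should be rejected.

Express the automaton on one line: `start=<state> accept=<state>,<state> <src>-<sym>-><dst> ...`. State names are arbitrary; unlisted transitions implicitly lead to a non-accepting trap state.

Track how much of `000` has been matched so far: state s0 is no progress, s3 is the absorbing accept state reached once `000` has occurred. Intermediate states record partial matches; on a mismatch, fall back to the longest reusable overlap.
A 4-state machine:
        0   1  
>  s0   s1  s0 
   s1   s2  s0 
   s2   s3  s0 
 * s3   s3  s3 
(> = start, * = accepting)

start=s0 accept=s3 s0-0->s1 s0-1->s0 s1-0->s2 s1-1->s0 s2-0->s3 s2-1->s0 s3-0->s3 s3-1->s3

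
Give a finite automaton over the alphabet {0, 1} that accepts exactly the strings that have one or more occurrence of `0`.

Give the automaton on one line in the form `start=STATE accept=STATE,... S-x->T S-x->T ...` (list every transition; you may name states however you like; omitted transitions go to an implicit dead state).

start=q0 accept=q1,q2 q0-0->q1 q0-1->q0 q1-0->q2 q1-1->q1 q2-0->q2 q2-1->q2

Only the number of `0`s matters, and only up to 2. Make a chain q0 → q1 → q2 advanced by each `0` (with q2 absorbing); every other symbol self-loops. The accepting set is {q1, q2}.
3 states suffice.
        0   1  
>  q0   q1  q0 
 * q1   q2  q1 
 * q2   q2  q2 
(> = start, * = accepting)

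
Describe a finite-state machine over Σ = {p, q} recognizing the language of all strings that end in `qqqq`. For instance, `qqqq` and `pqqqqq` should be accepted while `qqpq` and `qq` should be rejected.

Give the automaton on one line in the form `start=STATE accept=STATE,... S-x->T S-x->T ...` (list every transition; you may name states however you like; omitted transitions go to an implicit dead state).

start=A accept=E A-p->A A-q->B B-p->A B-q->C C-p->A C-q->D D-p->A D-q->E E-p->A E-q->E

Let each state record the length of the longest suffix of the input read so far that is also a prefix of `qqqq`. B means the last symbol is `q`; C means the last 2 symbols are `qq`; D means the last 3 symbols are `qqq`; E means the last 4 symbols are `qqqq`. Accept only at E, where the string currently ends in `qqqq`.
A 5-state machine:
       p  q 
>  A   A  B 
   B   A  C 
   C   A  D 
   D   A  E 
 * E   A  E 
(> = start, * = accepting)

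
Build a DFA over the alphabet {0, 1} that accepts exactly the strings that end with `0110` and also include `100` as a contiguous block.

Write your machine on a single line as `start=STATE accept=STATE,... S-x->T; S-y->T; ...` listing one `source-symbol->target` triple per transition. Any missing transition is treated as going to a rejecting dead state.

start=q0; accept=q10; q0-0->q1; q0-1->q2; q1-0->q1; q1-1->q3; q2-0->q4; q2-1->q2; q3-0->q4; q3-1->q5; q4-0->q6; q4-1->q3; q5-0->q7; q5-1->q2; q6-0->q6; q6-1->q8; q7-0->q6; q7-1->q3; q8-0->q6; q8-1->q9; q9-0->q10; q9-1->q11; q10-0->q6; q10-1->q8; q11-0->q6; q11-1->q11

Handle the two conditions separately and then intersect. One (5 states) tracks how much of the suffix `0110` has currently been matched; the other (4 states) tracks whether and how much of `100` has been seen. Each combined state is a pair, one component from each; accept when both components accept.
With 12 states:
          0    1  
>  q0     q1   q2 
   q1     q1   q3 
   q2     q4   q2 
   q3     q4   q5 
   q4     q6   q3 
   q5     q7   q2 
   q6     q6   q8 
   q7     q6   q3 
   q8     q6   q9 
   q9    q10  q11 
 * q10    q6   q8 
   q11    q6  q11 
(> = start, * = accepting)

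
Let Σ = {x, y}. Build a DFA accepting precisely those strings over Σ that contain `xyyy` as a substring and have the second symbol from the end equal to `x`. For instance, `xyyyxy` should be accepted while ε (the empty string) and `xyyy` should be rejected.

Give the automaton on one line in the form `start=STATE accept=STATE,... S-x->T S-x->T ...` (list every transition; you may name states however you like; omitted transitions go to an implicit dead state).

start=q0 accept=q6,q7 q0-x->q1 q0-y->q0 q1-x->q1 q1-y->q2 q2-x->q1 q2-y->q3 q3-x->q1 q3-y->q4 q4-x->q5 q4-y->q4 q5-x->q6 q5-y->q7 q6-x->q6 q6-y->q7 q7-x->q5 q7-y->q4

Build one automaton per condition and run them in lockstep. One (5 states) tracks whether and how much of `xyyy` has been seen; the other (7 states) tracks the last 2 symbols read. Each combined state is a pair, one component from each; accept when both components accept. After merging equivalent states the machine shrinks.
An 8-state machine:
        x   y  
>  q0   q1  q0 
   q1   q1  q2 
   q2   q1  q3 
   q3   q1  q4 
   q4   q5  q4 
   q5   q6  q7 
 * q6   q6  q7 
 * q7   q5  q4 
(> = start, * = accepting)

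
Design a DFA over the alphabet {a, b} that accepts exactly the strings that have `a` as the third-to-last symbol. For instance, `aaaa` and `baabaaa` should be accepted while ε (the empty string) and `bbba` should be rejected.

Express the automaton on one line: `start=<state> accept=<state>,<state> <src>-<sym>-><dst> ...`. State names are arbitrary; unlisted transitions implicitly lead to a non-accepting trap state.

A DFA must remember the last 3 symbols (since which symbol is third-to-last isn't known until the input ends). Use one state per possible window of the last ≤3 symbols; accept from those whose window starts with `a`.
          a    b  
>  q0     q1   q2 
   q1     q3   q4 
   q2     q5   q6 
   q3     q7   q8 
   q4     q9  q10 
   q5    q11  q12 
   q6    q13  q14 
 * q7     q7   q8 
 * q8     q9  q10 
 * q9    q11  q12 
 * q10   q13  q14 
   q11    q7   q8 
   q12    q9  q10 
   q13   q11  q12 
   q14   q13  q14 
(> = start, * = accepting)

start=q0 accept=q7,q8,q9,q10 q0-a->q1 q0-b->q2 q1-a->q3 q1-b->q4 q2-a->q5 q2-b->q6 q3-a->q7 q3-b->q8 q4-a->q9 q4-b->q10 q5-a->q11 q5-b->q12 q6-a->q13 q6-b->q14 q7-a->q7 q7-b->q8 q8-a->q9 q8-b->q10 q9-a->q11 q9-b->q12 q10-a->q13 q10-b->q14 q11-a->q7 q11-b->q8 q12-a->q9 q12-b->q10 q13-a->q11 q13-b->q12 q14-a->q13 q14-b->q14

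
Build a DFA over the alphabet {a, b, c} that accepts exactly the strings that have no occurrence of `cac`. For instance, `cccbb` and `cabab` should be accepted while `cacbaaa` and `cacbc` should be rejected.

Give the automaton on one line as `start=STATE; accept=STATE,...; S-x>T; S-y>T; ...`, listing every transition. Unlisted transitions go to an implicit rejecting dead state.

Track partial matches of the forbidden pattern `cac`. State q3 is a dead state reached once `cac` has occurred; every other state accepts. q0 means no part of `cac` is currently matched.
4 states suffice.
        a   b   c  
>* q0   q0  q0  q1 
 * q1   q2  q0  q1 
 * q2   q0  q0  q3 
   q3   q3  q3  q3 
(> = start, * = accepting)

start=q0; accept=q0,q1,q2; q0-a>q0; q0-b>q0; q0-c>q1; q1-a>q2; q1-b>q0; q1-c>q1; q2-a>q0; q2-b>q0; q2-c>q3; q3-a>q3; q3-b>q3; q3-c>q3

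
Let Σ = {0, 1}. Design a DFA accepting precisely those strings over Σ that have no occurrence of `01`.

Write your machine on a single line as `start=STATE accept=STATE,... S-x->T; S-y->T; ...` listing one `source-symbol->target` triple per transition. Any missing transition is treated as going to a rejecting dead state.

start=s0; accept=s0,s1; s0-0->s1; s0-1->s0; s1-0->s1; s1-1->s2; s2-0->s2; s2-1->s2

Track partial matches of the forbidden pattern `01`. State s2 is a dead state reached once `01` has occurred; every other state accepts. s0 means no part of `01` is currently matched.
A 3-state machine:
        0   1  
>* s0   s1  s0 
 * s1   s1  s2 
   s2   s2  s2 
(> = start, * = accepting)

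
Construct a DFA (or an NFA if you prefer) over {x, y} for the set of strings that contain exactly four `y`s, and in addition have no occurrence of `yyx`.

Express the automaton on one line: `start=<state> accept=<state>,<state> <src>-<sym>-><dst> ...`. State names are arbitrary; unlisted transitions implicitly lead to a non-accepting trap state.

Build one automaton per condition and run them in lockstep. The first has 6 states tracking the count of `y`s, saturating at 5; the second has 4 states tracking partial matches of the forbidden pattern `yyx`. A product state is a pair (one from each), accepting exactly when both do.
A 19-state machine:
       x  y 
>  A   A  B 
   B   C  D 
   C   C  E 
   D   F  G 
   E   H  G 
   F   F  I 
   G   I  J 
   H   H  K 
   I   I  L 
 * J   L  M 
   K   N  J 
   L   L  O 
   M   O  M 
   N   N  P 
   O   O  O 
 * P   Q  M 
 * Q   Q  R 
   R   S  M 
   S   S  R 
(> = start, * = accepting)

start=A accept=J,P,Q A-x->A A-y->B B-x->C B-y->D C-x->C C-y->E D-x->F D-y->G E-x->H E-y->G F-x->F F-y->I G-x->I G-y->J H-x->H H-y->K I-x->I I-y->L J-x->L J-y->M K-x->N K-y->J L-x->L L-y->O M-x->O M-y->M N-x->N N-y->P O-x->O O-y->O P-x->Q P-y->M Q-x->Q Q-y->R R-x->S R-y->M S-x->S S-y->R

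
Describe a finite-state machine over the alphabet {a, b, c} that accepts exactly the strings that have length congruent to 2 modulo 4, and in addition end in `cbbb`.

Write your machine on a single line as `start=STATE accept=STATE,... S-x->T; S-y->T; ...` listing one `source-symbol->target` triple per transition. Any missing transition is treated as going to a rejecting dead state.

Run two small machines in parallel and take their product. The first has 4 states tracking the input length modulo 4; the second has 5 states tracking how much of the suffix `cbbb` has currently been matched. A product state is a pair (one from each), accepting exactly when both do.
With 20 states:
          a    b    c  
>  q0     q1   q1   q2 
   q1     q3   q3   q4 
   q2     q3   q5   q4 
   q3     q6   q6   q7 
   q4     q6   q8   q7 
   q5     q6   q9   q7 
   q6     q0   q0  q10 
   q7     q0  q11  q10 
   q8     q0  q12  q10 
   q9     q0  q13  q10 
   q10    q1  q14   q2 
   q11    q1  q15   q2 
   q12    q1  q16   q2 
   q13    q1   q1   q2 
   q14    q3  q17   q4 
   q15    q3  q18   q4 
   q16    q3   q3   q4 
   q17    q6  q19   q7 
 * q18    q6   q6   q7 
   q19    q0   q0  q10 
(> = start, * = accepting)

start=q0; accept=q18; q0-a->q1; q0-b->q1; q0-c->q2; q1-a->q3; q1-b->q3; q1-c->q4; q2-a->q3; q2-b->q5; q2-c->q4; q3-a->q6; q3-b->q6; q3-c->q7; q4-a->q6; q4-b->q8; q4-c->q7; q5-a->q6; q5-b->q9; q5-c->q7; q6-a->q0; q6-b->q0; q6-c->q10; q7-a->q0; q7-b->q11; q7-c->q10; q8-a->q0; q8-b->q12; q8-c->q10; q9-a->q0; q9-b->q13; q9-c->q10; q10-a->q1; q10-b->q14; q10-c->q2; q11-a->q1; q11-b->q15; q11-c->q2; q12-a->q1; q12-b->q16; q12-c->q2; q13-a->q1; q13-b->q1; q13-c->q2; q14-a->q3; q14-b->q17; q14-c->q4; q15-a->q3; q15-b->q18; q15-c->q4; q16-a->q3; q16-b->q3; q16-c->q4; q17-a->q6; q17-b->q19; q17-c->q7; q18-a->q6; q18-b->q6; q18-c->q7; q19-a->q0; q19-b->q0; q19-c->q10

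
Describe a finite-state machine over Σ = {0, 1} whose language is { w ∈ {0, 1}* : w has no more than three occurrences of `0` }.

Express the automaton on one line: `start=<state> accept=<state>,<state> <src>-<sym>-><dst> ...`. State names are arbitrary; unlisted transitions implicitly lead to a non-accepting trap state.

Count `0`s, saturating at 4: states q0 through q3 mean 0 through 3 `0`s seen; q4 means more than 3. Each `0` increments (capped at q4); other symbols loop. Accept from {q0, q1, q2, q3}.
With 5 states:
        0   1  
>* q0   q1  q0 
 * q1   q2  q1 
 * q2   q3  q2 
 * q3   q4  q3 
   q4   q4  q4 
(> = start, * = accepting)

start=q0 accept=q0,q1,q2,q3 q0-0->q1 q0-1->q0 q1-0->q2 q1-1->q1 q2-0->q3 q2-1->q2 q3-0->q4 q3-1->q3 q4-0->q4 q4-1->q4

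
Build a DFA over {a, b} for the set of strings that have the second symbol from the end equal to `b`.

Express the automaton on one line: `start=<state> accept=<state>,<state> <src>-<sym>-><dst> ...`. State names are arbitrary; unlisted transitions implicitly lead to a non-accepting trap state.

Because acceptance depends on a position counted from the end, the machine has to buffer the most recent 2 symbols. Make each state the string of the last up-to-2 symbols read; on input `x` shift the window left and append `x`. Accept when the buffered window has length 2 and begins with `b`.
With 7 states:
        a   b  
>  q0   q1  q2 
   q1   q3  q4 
   q2   q5  q6 
   q3   q3  q4 
   q4   q5  q6 
 * q5   q3  q4 
 * q6   q5  q6 
(> = start, * = accepting)

start=q0 accept=q5,q6 q0-a->q1 q0-b->q2 q1-a->q3 q1-b->q4 q2-a->q5 q2-b->q6 q3-a->q3 q3-b->q4 q4-a->q5 q4-b->q6 q5-a->q3 q5-b->q4 q6-a->q5 q6-b->q6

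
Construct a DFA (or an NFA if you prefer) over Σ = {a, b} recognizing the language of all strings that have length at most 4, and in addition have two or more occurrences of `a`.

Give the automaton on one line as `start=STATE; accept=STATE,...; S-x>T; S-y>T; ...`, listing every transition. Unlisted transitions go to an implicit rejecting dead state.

Build one automaton per condition and run them in lockstep. One (6 states) tracks the input length, saturating at 5; the other (4 states) tracks the count of `a`s, saturating at 3. Each combined state is a pair, one component from each; accept when both components accept.
18 states suffice.
          a    b  
>  S0     S1   S2 
   S1     S3   S4 
   S2     S4   S5 
 * S3     S6   S7 
   S4     S7   S8 
   S5     S8   S9 
 * S6    S10  S10 
 * S7    S10  S11 
   S8    S11  S12 
   S9    S12  S13 
 * S10   S14  S14 
 * S11   S14  S15 
   S12   S15  S16 
   S13   S16  S17 
   S14   S14  S14 
   S15   S14  S15 
   S16   S15  S16 
   S17   S16  S17 
(> = start, * = accepting)

start=S0; accept=S3,S6,S7,S10,S11; S0-a>S1; S0-b>S2; S1-a>S3; S1-b>S4; S2-a>S4; S2-b>S5; S3-a>S6; S3-b>S7; S4-a>S7; S4-b>S8; S5-a>S8; S5-b>S9; S6-a>S10; S6-b>S10; S7-a>S10; S7-b>S11; S8-a>S11; S8-b>S12; S9-a>S12; S9-b>S13; S10-a>S14; S10-b>S14; S11-a>S14; S11-b>S15; S12-a>S15; S12-b>S16; S13-a>S16; S13-b>S17; S14-a>S14; S14-b>S14; S15-a>S14; S15-b>S15; S16-a>S15; S16-b>S16; S17-a>S16; S17-b>S17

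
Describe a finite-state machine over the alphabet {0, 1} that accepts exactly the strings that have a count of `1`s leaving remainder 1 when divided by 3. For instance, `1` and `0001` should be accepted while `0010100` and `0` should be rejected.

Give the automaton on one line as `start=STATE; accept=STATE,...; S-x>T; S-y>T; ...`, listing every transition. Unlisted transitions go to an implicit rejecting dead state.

The only thing that matters is how many `1`s have appeared, reduced mod 3. Use one state per residue: q0 for 0, …, q2 for 2. Reading `1` moves to the next residue; anything else stays put. q1 is accepting.
3 states suffice.
        0   1  
>  q0   q0  q1 
 * q1   q1  q2 
   q2   q2  q0 
(> = start, * = accepting)

start=q0; accept=q1; q0-0>q0; q0-1>q1; q1-0>q1; q1-1>q2; q2-0>q2; q2-1>q0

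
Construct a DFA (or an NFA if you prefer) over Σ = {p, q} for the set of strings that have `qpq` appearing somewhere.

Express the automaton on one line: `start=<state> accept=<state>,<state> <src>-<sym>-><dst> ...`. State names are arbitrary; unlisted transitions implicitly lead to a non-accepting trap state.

start=s0 accept=s3 s0-p->s0 s0-q->s1 s1-p->s2 s1-q->s1 s2-p->s0 s2-q->s3 s3-p->s3 s3-q->s3

States s0..s2 record the length of the longest prefix of `qpq` that matches the current input suffix. Reaching s3 means `qpq` has been seen, and we stay there forever. Accept from s3.
With 4 states:
        p   q  
>  s0   s0  s1 
   s1   s2  s1 
   s2   s0  s3 
 * s3   s3  s3 
(> = start, * = accepting)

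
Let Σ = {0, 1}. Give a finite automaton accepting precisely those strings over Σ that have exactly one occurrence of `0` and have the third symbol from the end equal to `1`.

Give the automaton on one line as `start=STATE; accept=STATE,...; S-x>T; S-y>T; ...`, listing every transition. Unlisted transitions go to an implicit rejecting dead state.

Build one automaton per condition and run them in lockstep. One (3 states) tracks the count of `0`s, saturating at 2; the other (15 states) tracks the last 3 symbols read. Each combined state is a pair, one component from each; accept when both components accept. After merging equivalent states the machine shrinks.
          0    1  
>  s0     s1   s2 
   s1     s3   s4 
   s2     s5   s6 
   s3     s3   s3 
   s4     s3   s7 
   s5     s3   s8 
   s6     s9   s6 
   s7     s3  s10 
 * s8     s3   s7 
 * s9     s3   s8 
 * s10    s3  s10 
(> = start, * = accepting)

start=s0; accept=s8,s9,s10; s0-0>s1; s0-1>s2; s1-0>s3; s1-1>s4; s2-0>s5; s2-1>s6; s3-0>s3; s3-1>s3; s4-0>s3; s4-1>s7; s5-0>s3; s5-1>s8; s6-0>s9; s6-1>s6; s7-0>s3; s7-1>s10; s8-0>s3; s8-1>s7; s9-0>s3; s9-1>s8; s10-0>s3; s10-1>s10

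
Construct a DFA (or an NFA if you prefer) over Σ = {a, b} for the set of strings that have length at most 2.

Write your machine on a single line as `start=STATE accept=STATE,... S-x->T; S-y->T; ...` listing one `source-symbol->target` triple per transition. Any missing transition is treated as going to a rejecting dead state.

start=q0; accept=q0,q1,q2; q0-a->q1; q0-b->q1; q1-a->q2; q1-b->q2; q2-a->q3; q2-b->q3; q3-a->q3; q3-b->q3

We only need to distinguish lengths 0, 1, …, 2, and '>2'. Chain q0 → q1 → q2 → q3 on every symbol, with q3 looping. Accepting states: {q0, q1, q2}.
4 states suffice.
        a   b  
>* q0   q1  q1 
 * q1   q2  q2 
 * q2   q3  q3 
   q3   q3  q3 
(> = start, * = accepting)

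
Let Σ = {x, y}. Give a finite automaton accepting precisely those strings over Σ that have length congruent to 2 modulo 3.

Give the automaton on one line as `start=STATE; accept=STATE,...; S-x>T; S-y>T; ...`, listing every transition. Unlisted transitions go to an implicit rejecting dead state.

start=s0; accept=s2; s0-x>s1; s0-y>s1; s1-x>s2; s1-y>s2; s2-x>s0; s2-y>s0

Count input length modulo 3: every symbol advances one step around the cycle s0 → s1 → s2 → s0. Accept at s2.
With 3 states:
        x   y  
>  s0   s1  s1 
   s1   s2  s2 
 * s2   s0  s0 
(> = start, * = accepting)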